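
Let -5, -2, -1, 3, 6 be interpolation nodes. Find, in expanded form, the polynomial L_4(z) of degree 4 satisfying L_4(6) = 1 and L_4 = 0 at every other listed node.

L_4(z) = (z + 5)(z + 2)(z + 1)(z - 3) / [(11)·(8)·(7)·(3)]
       = (z^4 + 5z^3 - 7z^2 - 41z - 30) / (1848)

L_4(z) = (1/1848)z^4 + (5/1848)z^3 - (1/264)z^2 - (41/1848)z - 5/308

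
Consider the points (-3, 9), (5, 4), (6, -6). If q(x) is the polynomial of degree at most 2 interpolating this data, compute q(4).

Evaluate each Lagrange basis at x = 4:
L_0(4) = (-1)·(-2)/[(-8)·(-9)] = 1/36
L_1(4) = (7)·(-2)/[(8)·(-1)] = 7/4
L_2(4) = (7)·(-1)/[(9)·(1)] = -7/9
Sum: 9·(1/36) + 4·(7/4) + (-6)·(-7/9) = 143/12

143/12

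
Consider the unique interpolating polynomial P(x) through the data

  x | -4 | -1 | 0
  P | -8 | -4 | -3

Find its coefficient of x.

Build the Lagrange basis polynomials:
L_0(x) = (x + 1)x / [12] = (1/12)x^2 + (1/12)x
L_1(x) = (x + 4)x / [-3] = -(1/3)x^2 - (4/3)x
L_2(x) = (x + 4)(x + 1) / [4] = (1/4)x^2 + (5/4)x + 1
P(x) = (-8)·L_0 + (-4)·L_1 + (-3)·L_2
Only the coefficient of x is needed; take it from each L_i and combine:
(-8)·(1/12) + (-4)·(-4/3) + (-3)·(5/4) = 11/12

11/12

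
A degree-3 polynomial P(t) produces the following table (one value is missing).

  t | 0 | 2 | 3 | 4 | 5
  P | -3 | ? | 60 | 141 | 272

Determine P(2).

The 4 known values determine P uniquely (degree ≤ 3).
L_0(2) = (-1)·(-2)·(-3)/[(-3)·(-4)·(-5)] = 1/10
L_1(2) = (2)·(-2)·(-3)/[(3)·(-1)·(-2)] = 2
L_2(2) = (2)·(-1)·(-3)/[(4)·(1)·(-1)] = -3/2
L_3(2) = (2)·(-1)·(-2)/[(5)·(2)·(1)] = 2/5
Sum: (-3)·(1/10) + 60·(2) + 141·(-3/2) + 272·(2/5) = 17

17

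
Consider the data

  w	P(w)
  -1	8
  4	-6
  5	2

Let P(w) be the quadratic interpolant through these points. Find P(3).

-52/5

Evaluate each Lagrange basis at w = 3:
L_0(3) = (-1)·(-2)/[(-5)·(-6)] = 1/15
L_1(3) = (4)·(-2)/[(5)·(-1)] = 8/5
L_2(3) = (4)·(-1)/[(6)·(1)] = -2/3
Sum: 8·(1/15) + (-6)·(8/5) + 2·(-2/3) = -52/5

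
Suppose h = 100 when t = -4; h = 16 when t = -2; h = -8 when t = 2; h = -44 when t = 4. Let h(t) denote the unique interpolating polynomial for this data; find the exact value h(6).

Evaluate each Lagrange basis at t = 6:
L_0(6) = (8)·(4)·(2)/[(-2)·(-6)·(-8)] = -2/3
L_1(6) = (10)·(4)·(2)/[(2)·(-4)·(-6)] = 5/3
L_2(6) = (10)·(8)·(2)/[(6)·(4)·(-2)] = -10/3
L_3(6) = (10)·(8)·(4)/[(8)·(6)·(2)] = 10/3
Sum: 100·(-2/3) + 16·(5/3) + (-8)·(-10/3) + (-44)·(10/3) = -160

-160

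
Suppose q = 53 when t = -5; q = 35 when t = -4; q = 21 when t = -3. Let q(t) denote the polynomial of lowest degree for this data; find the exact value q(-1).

Evaluate each Lagrange basis at t = -1:
L_0(-1) = (3)·(2)/[(-1)·(-2)] = 3
L_1(-1) = (4)·(2)/[(1)·(-1)] = -8
L_2(-1) = (4)·(3)/[(2)·(1)] = 6
Sum: 53·(3) + 35·(-8) + 21·(6) = 5

5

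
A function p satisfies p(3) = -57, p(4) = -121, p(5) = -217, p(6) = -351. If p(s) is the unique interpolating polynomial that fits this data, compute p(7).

Evaluate each Lagrange basis at s = 7:
L_0(7) = (3)·(2)·(1)/[(-1)·(-2)·(-3)] = -1
L_1(7) = (4)·(2)·(1)/[(1)·(-1)·(-2)] = 4
L_2(7) = (4)·(3)·(1)/[(2)·(1)·(-1)] = -6
L_3(7) = (4)·(3)·(2)/[(3)·(2)·(1)] = 4
Sum: (-57)·(-1) + (-121)·(4) + (-217)·(-6) + (-351)·(4) = -529

-529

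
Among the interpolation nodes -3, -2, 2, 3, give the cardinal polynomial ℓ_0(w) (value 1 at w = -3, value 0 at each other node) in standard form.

ℓ_0(w) = -(1/30)w^3 + (1/10)w^2 + (2/15)w - 2/5

ℓ_0(w) = (w + 2)(w - 2)(w - 3) / [(-1)·(-5)·(-6)]
       = (w^3 - 3w^2 - 4w + 12) / (-30)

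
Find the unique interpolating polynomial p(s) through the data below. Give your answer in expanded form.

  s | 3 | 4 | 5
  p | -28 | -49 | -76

p(s) = -3s^2 - 1

L_0(s) = (s - 4)(s - 5) / [2] = (1/2)s^2 - (9/2)s + 10
L_1(s) = (s - 3)(s - 5) / [-1] = -s^2 + 8s - 15
L_2(s) = (s - 3)(s - 4) / [2] = (1/2)s^2 - (7/2)s + 6
p(s) = (-28)·L_0 + (-49)·L_1 + (-76)·L_2
  (-28)·L_0(s) = -14s^2 + 126s - 280
  (-49)·L_1(s) = 49s^2 - 392s + 735
  (-76)·L_2(s) = -38s^2 + 266s - 456
Adding term by term: -3s^2 - 1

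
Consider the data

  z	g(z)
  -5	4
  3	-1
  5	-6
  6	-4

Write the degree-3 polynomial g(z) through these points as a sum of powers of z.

Newton's divided differences:
g[-5,3] = (-1 - 4) / (3 - (-5)) = -5/8
g[3,5] = (-6 - (-1)) / (5 - 3) = -5/2
g[5,6] = (-4 - (-6)) / (6 - 5) = 2
g[-5,3,5] = (-5/2 - (-5/8)) / (5 - (-5)) = -3/16
g[3,5,6] = (2 - (-5/2)) / (6 - 3) = 3/2
g[-5,3,5,6] = (3/2 - (-3/16)) / (6 - (-5)) = 27/176
g(z) = 4 + (-5/8)·(z + 5) + (-3/16)·(z + 5)(z - 3) + (27/176)·(z + 5)(z - 3)(z - 5)
Expanding: g(z) = (27/176)z^3 - (57/88)z^2 - (851/176)z + 3*2**(229/793)*3**(19/793)*5**(753/793)*7**(739/793)/7

g(z) = (27/176)z^3 - (57/88)z^2 - (851/176)z + 3*2**(229/793)*3**(19/793)*5**(753/793)*7**(739/793)/7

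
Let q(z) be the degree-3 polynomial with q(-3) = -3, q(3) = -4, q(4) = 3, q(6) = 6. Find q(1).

-409/21

Using Newton's divided-difference form:
q[-3,3] = (-4 - (-3)) / (3 - (-3)) = -1/6
q[3,4] = (3 - (-4)) / (4 - 3) = 7
q[4,6] = (6 - 3) / (6 - 4) = 3/2
q[-3,3,4] = (7 - (-1/6)) / (4 - (-3)) = 43/42
q[3,4,6] = (3/2 - 7) / (6 - 3) = -11/6
q[-3,3,4,6] = (-11/6 - 43/42) / (6 - (-3)) = -20/63
q(1) = -3 + (-1/6)·(4) + (43/42)·(4)·(-2) + (-20/63)·(4)·(-2)·(-3) = -409/21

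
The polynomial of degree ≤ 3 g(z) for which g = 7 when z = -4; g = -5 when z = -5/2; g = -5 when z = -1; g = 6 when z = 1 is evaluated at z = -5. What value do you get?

L_0(-5) = (-5/2)·(-4)·(-6)/[(-3/2)·(-3)·(-5)] = 8/3
L_1(-5) = (-1)·(-4)·(-6)/[(3/2)·(-3/2)·(-7/2)] = -64/21
L_2(-5) = (-1)·(-5/2)·(-6)/[(3)·(3/2)·(-2)] = 5/3
L_3(-5) = (-1)·(-5/2)·(-4)/[(5)·(7/2)·(2)] = -2/7
Sum: 7·(8/3) + (-5)·(-64/21) + (-5)·(5/3) + 6·(-2/7) = 167/7

167/7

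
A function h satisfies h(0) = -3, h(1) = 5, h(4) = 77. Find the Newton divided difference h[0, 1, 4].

h[0,1] = (5 - (-3)) / (1 - 0) = 8
h[1,4] = (77 - 5) / (4 - 1) = 24
h[0,1,4] = (24 - 8) / (4 - 0) = 4

4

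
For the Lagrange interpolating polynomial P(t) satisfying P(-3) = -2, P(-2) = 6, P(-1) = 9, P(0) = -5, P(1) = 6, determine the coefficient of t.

Build the Lagrange basis polynomials:
L_0(t) = (t + 2)(t + 1)t(t - 1) / [24] = (1/24)t^4 + (1/12)t^3 - (1/24)t^2 - (1/12)t
L_1(t) = (t + 3)(t + 1)t(t - 1) / [-6] = -(1/6)t^4 - (1/2)t^3 + (1/6)t^2 + (1/2)t
L_2(t) = (t + 3)(t + 2)t(t - 1) / [4] = (1/4)t^4 + t^3 + (1/4)t^2 - (3/2)t
L_3(t) = (t + 3)(t + 2)(t + 1)(t - 1) / [-6] = -(1/6)t^4 - (5/6)t^3 - (5/6)t^2 + (5/6)t + 1
L_4(t) = (t + 3)(t + 2)(t + 1)t / [24] = (1/24)t^4 + (1/4)t^3 + (11/24)t^2 + (1/4)t
P(t) = (-2)·L_0 + 6·L_1 + 9·L_2 + (-5)·L_3 + 6·L_4
Only the coefficient of t is needed; take it from each L_i and combine:
(-2)·(-1/12) + 6·(1/2) + 9·(-3/2) + (-5)·(5/6) + 6·(1/4) = -13

-13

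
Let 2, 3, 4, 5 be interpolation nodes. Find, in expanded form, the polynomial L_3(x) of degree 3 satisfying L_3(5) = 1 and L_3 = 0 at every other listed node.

L_3(x) = (1/6)x^3 - (3/2)x^2 + (13/3)x - 4

L_3(x) = (x - 2)(x - 3)(x - 4) / [(3)·(2)·(1)]
       = (x^3 - 9x^2 + 26x - 24) / (6)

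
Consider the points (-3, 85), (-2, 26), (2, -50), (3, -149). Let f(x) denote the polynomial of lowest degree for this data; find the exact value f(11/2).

Using Newton's divided-difference form:
f[-3,-2] = (26 - 85) / (-2 - (-3)) = -59
f[-2,2] = (-50 - 26) / (2 - (-2)) = -19
f[2,3] = (-149 - (-50)) / (3 - 2) = -99
f[-3,-2,2] = (-19 - (-59)) / (2 - (-3)) = 8
f[-2,2,3] = (-99 - (-19)) / (3 - (-2)) = -16
f[-3,-2,2,3] = (-16 - 8) / (3 - (-3)) = -4
f(11/2) = 85 + (-59)·(17/2) + 8·(17/2)·(15/2) + (-4)·(17/2)·(15/2)·(7/2) = -799

-799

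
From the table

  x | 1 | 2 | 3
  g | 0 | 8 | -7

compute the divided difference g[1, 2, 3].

g[1,2] = (8 - 0) / (2 - 1) = 8
g[2,3] = (-7 - 8) / (3 - 2) = -15
g[1,2,3] = (-15 - 8) / (3 - 1) = -23/2

-23/2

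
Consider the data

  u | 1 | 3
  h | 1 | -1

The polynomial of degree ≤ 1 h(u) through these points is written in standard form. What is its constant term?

Build the Lagrange basis polynomials:
L_0(u) = (u - 3) / [-2] = -(1/2)u + 3/2
L_1(u) = (u - 1) / [2] = (1/2)u - 1/2
h(u) = 1·L_0 + (-1)·L_1
Only the constant term is needed; take it from each L_i and combine:
1·(3/2) + (-1)·(-1/2) = 2

2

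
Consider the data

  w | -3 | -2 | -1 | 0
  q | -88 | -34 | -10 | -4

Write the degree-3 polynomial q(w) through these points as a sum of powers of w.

Build the Lagrange basis polynomials:
L_0(w) = (w + 2)(w + 1)w / [-6] = -(1/6)w^3 - (1/2)w^2 - (1/3)w
L_1(w) = (w + 3)(w + 1)w / [2] = (1/2)w^3 + 2w^2 + (3/2)w
L_2(w) = (w + 3)(w + 2)w / [-2] = -(1/2)w^3 - (5/2)w^2 - 3w
L_3(w) = (w + 3)(w + 2)(w + 1) / [6] = (1/6)w^3 + w^2 + (11/6)w + 1
q(w) = (-88)·L_0 + (-34)·L_1 + (-10)·L_2 + (-4)·L_3
  (-88)·L_0(w) = (44/3)w^3 + 44w^2 + (88/3)w
  (-34)·L_1(w) = -17w^3 - 68w^2 - 51w
  (-10)·L_2(w) = 5w^3 + 25w^2 + 30w
  (-4)·L_3(w) = -(2/3)w^3 - 4w^2 - (22/3)w - 4
Adding term by term: 2w^3 - 3w^2 + w - 4

q(w) = 2w^3 - 3w^2 + w - 4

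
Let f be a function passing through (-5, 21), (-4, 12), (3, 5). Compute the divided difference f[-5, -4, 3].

f[-5,-4] = (12 - 21) / (-4 - (-5)) = -9
f[-4,3] = (5 - 12) / (3 - (-4)) = -1
f[-5,-4,3] = (-1 - (-9)) / (3 - (-5)) = 1

1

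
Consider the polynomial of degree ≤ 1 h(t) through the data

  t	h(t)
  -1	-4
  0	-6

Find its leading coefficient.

-2

The leading coefficient equals the top divided difference h[-1,0].
h[-1,0] = (-6 - (-4)) / (0 - (-1)) = -2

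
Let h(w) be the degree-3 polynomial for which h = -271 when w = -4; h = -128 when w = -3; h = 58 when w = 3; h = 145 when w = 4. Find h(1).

Using Newton's divided-difference form:
h[-4,-3] = (-128 - (-271)) / (-3 - (-4)) = 143
h[-3,3] = (58 - (-128)) / (3 - (-3)) = 31
h[3,4] = (145 - 58) / (4 - 3) = 87
h[-4,-3,3] = (31 - 143) / (3 - (-4)) = -16
h[-3,3,4] = (87 - 31) / (4 - (-3)) = 8
h[-4,-3,3,4] = (8 - (-16)) / (4 - (-4)) = 3
h(1) = -271 + 143·(5) + (-16)·(5)·(4) + 3·(5)·(4)·(-2) = 4

4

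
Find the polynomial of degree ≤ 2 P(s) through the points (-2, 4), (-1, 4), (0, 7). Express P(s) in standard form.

P(s) = (3/2)s^2 + (9/2)s + 7

Newton's divided differences:
P[-2,-1] = (4 - 4) / (-1 - (-2)) = 0
P[-1,0] = (7 - 4) / (0 - (-1)) = 3
P[-2,-1,0] = (3 - 0) / (0 - (-2)) = 3/2
P(s) = 4 + (3/2)·(s + 2)(s + 1)
Expanding: P(s) = (3/2)s^2 + (9/2)s + 7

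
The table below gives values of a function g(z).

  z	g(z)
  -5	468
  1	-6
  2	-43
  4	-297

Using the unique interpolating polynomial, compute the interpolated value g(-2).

L_0(-2) = (-3)·(-4)·(-6)/[(-6)·(-7)·(-9)] = 4/21
L_1(-2) = (3)·(-4)·(-6)/[(6)·(-1)·(-3)] = 4
L_2(-2) = (3)·(-3)·(-6)/[(7)·(1)·(-2)] = -27/7
L_3(-2) = (3)·(-3)·(-4)/[(9)·(3)·(2)] = 2/3
Sum: 468·(4/21) + (-6)·(4) + (-43)·(-27/7) + (-297)·(2/3) = 33

33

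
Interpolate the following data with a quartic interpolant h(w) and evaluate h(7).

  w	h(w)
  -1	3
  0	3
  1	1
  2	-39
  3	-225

-7109

Evaluate each Lagrange basis at w = 7:
L_0(7) = (7)·(6)·(5)·(4)/[(-1)·(-2)·(-3)·(-4)] = 35
L_1(7) = (8)·(6)·(5)·(4)/[(1)·(-1)·(-2)·(-3)] = -160
L_2(7) = (8)·(7)·(5)·(4)/[(2)·(1)·(-1)·(-2)] = 280
L_3(7) = (8)·(7)·(6)·(4)/[(3)·(2)·(1)·(-1)] = -224
L_4(7) = (8)·(7)·(6)·(5)/[(4)·(3)·(2)·(1)] = 70
Sum: 3·(35) + 3·(-160) + 1·(280) + (-39)·(-224) + (-225)·(70) = -7109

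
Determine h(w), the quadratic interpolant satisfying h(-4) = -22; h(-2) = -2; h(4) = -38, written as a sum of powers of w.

h(w) = -2w^2 - 2w + 2

Build the Lagrange basis polynomials:
L_0(w) = (w + 2)(w - 4) / [16] = (1/16)w^2 - (1/8)w - 1/2
L_1(w) = (w + 4)(w - 4) / [-12] = -(1/12)w^2 + 4/3
L_2(w) = (w + 4)(w + 2) / [48] = (1/48)w^2 + (1/8)w + 1/6
h(w) = (-22)·L_0 + (-2)·L_1 + (-38)·L_2
  (-22)·L_0(w) = -(11/8)w^2 + (11/4)w + 11
  (-2)·L_1(w) = (1/6)w^2 - 8/3
  (-38)·L_2(w) = -(19/24)w^2 - (19/4)w - 19/3
Adding term by term: -2w^2 - 2w + 2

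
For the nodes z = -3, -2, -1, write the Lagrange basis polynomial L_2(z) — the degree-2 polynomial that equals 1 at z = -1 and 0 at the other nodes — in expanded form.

L_2(z) = (z + 3)(z + 2) / [(2)·(1)]
       = (z^2 + 5z + 6) / (2)

L_2(z) = (1/2)z^2 + (5/2)z + 3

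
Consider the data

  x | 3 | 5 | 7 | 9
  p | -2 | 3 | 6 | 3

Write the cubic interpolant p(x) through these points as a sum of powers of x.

Newton's divided differences:
p[3,5] = (3 - (-2)) / (5 - 3) = 5/2
p[5,7] = (6 - 3) / (7 - 5) = 3/2
p[7,9] = (3 - 6) / (9 - 7) = -3/2
p[3,5,7] = (3/2 - 5/2) / (7 - 3) = -1/4
p[5,7,9] = (-3/2 - 3/2) / (9 - 5) = -3/4
p[3,5,7,9] = (-3/4 - (-1/4)) / (9 - 3) = -1/12
p(x) = -2 + (5/2)·(x - 3) + (-1/4)·(x - 3)(x - 5) + (-1/12)·(x - 3)(x - 5)(x - 7)
Expanding: p(x) = -(1/12)x^3 + x^2 - (17/12)x - 9/2

p(x) = -(1/12)x^3 + x^2 - (17/12)x - 9/2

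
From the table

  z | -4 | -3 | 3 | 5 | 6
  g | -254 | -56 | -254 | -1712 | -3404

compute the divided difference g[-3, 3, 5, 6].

g[-3,3] = (-254 - (-56)) / (3 - (-3)) = -33
g[3,5] = (-1712 - (-254)) / (5 - 3) = -729
g[5,6] = (-3404 - (-1712)) / (6 - 5) = -1692
g[-3,3,5] = (-729 - (-33)) / (5 - (-3)) = -87
g[3,5,6] = (-1692 - (-729)) / (6 - 3) = -321
g[-3,3,5,6] = (-321 - (-87)) / (6 - (-3)) = -26

-26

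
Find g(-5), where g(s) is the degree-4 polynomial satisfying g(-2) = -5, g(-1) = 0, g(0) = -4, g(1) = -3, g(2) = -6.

-559

Evaluate each Lagrange basis at s = -5:
L_0(-5) = (-4)·(-5)·(-6)·(-7)/[(-1)·(-2)·(-3)·(-4)] = 35
L_1(-5) = (-3)·(-5)·(-6)·(-7)/[(1)·(-1)·(-2)·(-3)] = -105
L_2(-5) = (-3)·(-4)·(-6)·(-7)/[(2)·(1)·(-1)·(-2)] = 126
L_3(-5) = (-3)·(-4)·(-5)·(-7)/[(3)·(2)·(1)·(-1)] = -70
L_4(-5) = (-3)·(-4)·(-5)·(-6)/[(4)·(3)·(2)·(1)] = 15
Sum: (-5)·(35) + 0 + (-4)·(126) + (-3)·(-70) + (-6)·(15) = -559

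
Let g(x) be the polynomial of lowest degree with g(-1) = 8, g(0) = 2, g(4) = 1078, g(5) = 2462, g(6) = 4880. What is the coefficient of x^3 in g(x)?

4

Build the Lagrange basis polynomials:
L_0(x) = x(x - 4)(x - 5)(x - 6) / [210] = (1/210)x^4 - (1/14)x^3 + (37/105)x^2 - (4/7)x
L_1(x) = (x + 1)(x - 4)(x - 5)(x - 6) / [-120] = -(1/120)x^4 + (7/60)x^3 - (59/120)x^2 + (23/60)x + 1
L_2(x) = (x + 1)x(x - 5)(x - 6) / [40] = (1/40)x^4 - (1/4)x^3 + (19/40)x^2 + (3/4)x
L_3(x) = (x + 1)x(x - 4)(x - 6) / [-30] = -(1/30)x^4 + (3/10)x^3 - (7/15)x^2 - (4/5)x
L_4(x) = (x + 1)x(x - 4)(x - 5) / [84] = (1/84)x^4 - (2/21)x^3 + (11/84)x^2 + (5/21)x
g(x) = 8·L_0 + 2·L_1 + 1078·L_2 + 2462·L_3 + 4880·L_4
Only the coefficient of x^3 is needed; take it from each L_i and combine:
8·(-1/14) + 2·(7/60) + 1078·(-1/4) + 2462·(3/10) + 4880·(-2/21) = 4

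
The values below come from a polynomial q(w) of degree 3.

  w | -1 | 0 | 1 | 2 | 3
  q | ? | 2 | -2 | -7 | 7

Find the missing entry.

The 4 known values determine q uniquely (degree ≤ 3).
Evaluate each Lagrange basis at w = -1:
L_0(-1) = (-2)·(-3)·(-4)/[(-1)·(-2)·(-3)] = 4
L_1(-1) = (-1)·(-3)·(-4)/[(1)·(-1)·(-2)] = -6
L_2(-1) = (-1)·(-2)·(-4)/[(2)·(1)·(-1)] = 4
L_3(-1) = (-1)·(-2)·(-3)/[(3)·(2)·(1)] = -1
Sum: 2·(4) + (-2)·(-6) + (-7)·(4) + 7·(-1) = -15

-15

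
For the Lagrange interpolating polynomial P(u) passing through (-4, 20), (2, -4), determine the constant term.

L_0(u) = (u - 2) / [-6] = -(1/6)u + 1/3
L_1(u) = (u + 4) / [6] = (1/6)u + 2/3
P(u) = 20·L_0 + (-4)·L_1
Only the constant term is needed; take it from each L_i and combine:
20·(1/3) + (-4)·(2/3) = 4

4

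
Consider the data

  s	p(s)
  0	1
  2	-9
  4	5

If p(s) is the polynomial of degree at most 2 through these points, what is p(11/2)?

Evaluate each Lagrange basis at s = 11/2:
L_0(11/2) = (7/2)·(3/2)/[(-2)·(-4)] = 21/32
L_1(11/2) = (11/2)·(3/2)/[(2)·(-2)] = -33/16
L_2(11/2) = (11/2)·(7/2)/[(4)·(2)] = 77/32
Sum: 1·(21/32) + (-9)·(-33/16) + 5·(77/32) = 125/4

125/4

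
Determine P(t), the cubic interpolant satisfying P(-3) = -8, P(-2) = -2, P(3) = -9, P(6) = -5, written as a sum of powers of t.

L_0(t) = (t + 2)(t - 3)(t - 6) / [-54] = -(1/54)t^3 + (7/54)t^2 - 2/3
L_1(t) = (t + 3)(t - 3)(t - 6) / [40] = (1/40)t^3 - (3/20)t^2 - (9/40)t + 27/20
L_2(t) = (t + 3)(t + 2)(t - 6) / [-90] = -(1/90)t^3 + (1/90)t^2 + (4/15)t + 2/5
L_3(t) = (t + 3)(t + 2)(t - 3) / [216] = (1/216)t^3 + (1/108)t^2 - (1/24)t - 1/12
P(t) = (-8)·L_0 + (-2)·L_1 + (-9)·L_2 + (-5)·L_3
  (-8)·L_0(t) = (4/27)t^3 - (28/27)t^2 + 16/3
  (-2)·L_1(t) = -(1/20)t^3 + (3/10)t^2 + (9/20)t - 27/10
  (-9)·L_2(t) = (1/10)t^3 - (1/10)t^2 - (12/5)t - 18/5
  (-5)·L_3(t) = -(5/216)t^3 - (5/108)t^2 + (5/24)t + 5/12
Adding term by term: (7/40)t^3 - (53/60)t^2 - (209/120)t - 11/20

P(t) = (7/40)t^3 - (53/60)t^2 - (209/120)t - 11/20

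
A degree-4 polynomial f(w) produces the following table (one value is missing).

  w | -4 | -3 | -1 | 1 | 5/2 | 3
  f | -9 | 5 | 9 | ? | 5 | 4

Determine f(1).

556/91

The 5 known values determine f uniquely (degree ≤ 4).
Evaluate each Lagrange basis at w = 1:
L_0(1) = (4)·(2)·(-3/2)·(-2)/[(-1)·(-3)·(-13/2)·(-7)] = 16/91
L_1(1) = (5)·(2)·(-3/2)·(-2)/[(1)·(-2)·(-11/2)·(-6)] = -5/11
L_2(1) = (5)·(4)·(-3/2)·(-2)/[(3)·(2)·(-7/2)·(-4)] = 5/7
L_3(1) = (5)·(4)·(2)·(-2)/[(13/2)·(11/2)·(7/2)·(-1/2)] = 1280/1001
L_4(1) = (5)·(4)·(2)·(-3/2)/[(7)·(6)·(4)·(1/2)] = -5/7
Sum: (-9)·(16/91) + 5·(-5/11) + 9·(5/7) + 5·(1280/1001) + 4·(-5/7) = 556/91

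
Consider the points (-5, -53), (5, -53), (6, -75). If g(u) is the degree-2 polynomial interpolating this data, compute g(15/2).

-231/2

L_0(15/2) = (5/2)·(3/2)/[(-10)·(-11)] = 3/88
L_1(15/2) = (25/2)·(3/2)/[(10)·(-1)] = -15/8
L_2(15/2) = (25/2)·(5/2)/[(11)·(1)] = 125/44
Sum: (-53)·(3/88) + (-53)·(-15/8) + (-75)·(125/44) = -231/2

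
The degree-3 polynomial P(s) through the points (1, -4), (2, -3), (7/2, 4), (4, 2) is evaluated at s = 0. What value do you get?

172/15

Evaluate each Lagrange basis at s = 0:
L_0(0) = (-2)·(-7/2)·(-4)/[(-1)·(-5/2)·(-3)] = 56/15
L_1(0) = (-1)·(-7/2)·(-4)/[(1)·(-3/2)·(-2)] = -14/3
L_2(0) = (-1)·(-2)·(-4)/[(5/2)·(3/2)·(-1/2)] = 64/15
L_3(0) = (-1)·(-2)·(-7/2)/[(3)·(2)·(1/2)] = -7/3
Sum: (-4)·(56/15) + (-3)·(-14/3) + 4·(64/15) + 2·(-7/3) = 172/15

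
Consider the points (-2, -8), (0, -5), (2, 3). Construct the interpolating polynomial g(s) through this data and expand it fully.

L_0(s) = s(s - 2) / [8] = (1/8)s^2 - (1/4)s
L_1(s) = (s + 2)(s - 2) / [-4] = -(1/4)s^2 + 1
L_2(s) = (s + 2)s / [8] = (1/8)s^2 + (1/4)s
g(s) = (-8)·L_0 + (-5)·L_1 + 3·L_2
  (-8)·L_0(s) = -s^2 + 2s
  (-5)·L_1(s) = (5/4)s^2 - 5
  3·L_2(s) = (3/8)s^2 + (3/4)s
Adding term by term: (5/8)s^2 + (11/4)s - 5

g(s) = (5/8)s^2 + (11/4)s - 5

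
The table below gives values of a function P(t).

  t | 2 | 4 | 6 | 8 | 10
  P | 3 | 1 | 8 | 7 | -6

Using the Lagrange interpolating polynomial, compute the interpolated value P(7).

1159/128

Evaluate each Lagrange basis at t = 7:
L_0(7) = (3)·(1)·(-1)·(-3)/[(-2)·(-4)·(-6)·(-8)] = 3/128
L_1(7) = (5)·(1)·(-1)·(-3)/[(2)·(-2)·(-4)·(-6)] = -5/32
L_2(7) = (5)·(3)·(-1)·(-3)/[(4)·(2)·(-2)·(-4)] = 45/64
L_3(7) = (5)·(3)·(1)·(-3)/[(6)·(4)·(2)·(-2)] = 15/32
L_4(7) = (5)·(3)·(1)·(-1)/[(8)·(6)·(4)·(2)] = -5/128
Sum: 3·(3/128) + 1·(-5/32) + 8·(45/64) + 7·(15/32) + (-6)·(-5/128) = 1159/128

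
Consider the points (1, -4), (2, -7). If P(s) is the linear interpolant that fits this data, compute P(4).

-13

Evaluate each Lagrange basis at s = 4:
L_0(4) = (2)/[(-1)] = -2
L_1(4) = (3)/[(1)] = 3
Sum: (-4)·(-2) + (-7)·(3) = -13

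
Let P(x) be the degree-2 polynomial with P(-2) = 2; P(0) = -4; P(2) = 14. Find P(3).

Using Newton's divided-difference form:
P[-2,0] = (-4 - 2) / (0 - (-2)) = -3
P[0,2] = (14 - (-4)) / (2 - 0) = 9
P[-2,0,2] = (9 - (-3)) / (2 - (-2)) = 3
P(3) = 2 + (-3)·(5) + 3·(5)·(3) = 32

32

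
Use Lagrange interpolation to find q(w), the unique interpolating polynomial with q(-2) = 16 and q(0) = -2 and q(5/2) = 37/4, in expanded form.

L_0(w) = w(w - 5/2) / [9] = (1/9)w^2 - (5/18)w
L_1(w) = (w + 2)(w - 5/2) / [-5] = -(1/5)w^2 + (1/10)w + 1
L_2(w) = (w + 2)w / [45/4] = (4/45)w^2 + (8/45)w
q(w) = 16·L_0 + (-2)·L_1 + (37/4)·L_2
  16·L_0(w) = (16/9)w^2 - (40/9)w
  (-2)·L_1(w) = (2/5)w^2 - (1/5)w - 2
  (37/4)·L_2(w) = (37/45)w^2 + (74/45)w
Adding term by term: 3w^2 - 3w - 2

q(w) = 3w^2 - 3w - 2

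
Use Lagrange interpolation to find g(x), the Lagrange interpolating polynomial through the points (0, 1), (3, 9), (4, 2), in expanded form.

Build the Lagrange basis polynomials:
L_0(x) = (x - 3)(x - 4) / [12] = (1/12)x^2 - (7/12)x + 1
L_1(x) = x(x - 4) / [-3] = -(1/3)x^2 + (4/3)x
L_2(x) = x(x - 3) / [4] = (1/4)x^2 - (3/4)x
g(x) = 1·L_0 + 9·L_1 + 2·L_2
  1·L_0(x) = (1/12)x^2 - (7/12)x + 1
  9·L_1(x) = -3x^2 + 12x
  2·L_2(x) = (1/2)x^2 - (3/2)x
Adding term by term: -(29/12)x^2 + (119/12)x + 1

g(x) = -(29/12)x^2 + (119/12)x + 1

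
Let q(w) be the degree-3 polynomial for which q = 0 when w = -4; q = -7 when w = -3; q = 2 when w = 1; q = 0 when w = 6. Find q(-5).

1991/150

Using Newton's divided-difference form:
q[-4,-3] = (-7 - 0) / (-3 - (-4)) = -7
q[-3,1] = (2 - (-7)) / (1 - (-3)) = 9/4
q[1,6] = (0 - 2) / (6 - 1) = -2/5
q[-4,-3,1] = (9/4 - (-7)) / (1 - (-4)) = 37/20
q[-3,1,6] = (-2/5 - 9/4) / (6 - (-3)) = -53/180
q[-4,-3,1,6] = (-53/180 - 37/20) / (6 - (-4)) = -193/900
q(-5) = 0 + (-7)·(-1) + (37/20)·(-1)·(-2) + (-193/900)·(-1)·(-2)·(-6) = 1991/150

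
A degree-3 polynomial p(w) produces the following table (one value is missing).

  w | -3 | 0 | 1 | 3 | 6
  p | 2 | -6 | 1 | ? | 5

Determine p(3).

157/10

The 4 known values determine p uniquely (degree ≤ 3).
Evaluate each Lagrange basis at w = 3:
L_0(3) = (3)·(2)·(-3)/[(-3)·(-4)·(-9)] = 1/6
L_1(3) = (6)·(2)·(-3)/[(3)·(-1)·(-6)] = -2
L_2(3) = (6)·(3)·(-3)/[(4)·(1)·(-5)] = 27/10
L_3(3) = (6)·(3)·(2)/[(9)·(6)·(5)] = 2/15
Sum: 2·(1/6) + (-6)·(-2) + 1·(27/10) + 5·(2/15) = 157/10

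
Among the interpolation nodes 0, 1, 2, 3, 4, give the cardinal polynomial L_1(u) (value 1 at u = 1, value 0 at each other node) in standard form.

L_1(u) = u(u - 2)(u - 3)(u - 4) / [(1)·(-1)·(-2)·(-3)]
       = (u^4 - 9u^3 + 26u^2 - 24u) / (-6)

L_1(u) = -(1/6)u^4 + (3/2)u^3 - (13/3)u^2 + 4u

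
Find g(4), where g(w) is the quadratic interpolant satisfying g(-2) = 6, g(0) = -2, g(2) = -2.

Using Newton's divided-difference form:
g[-2,0] = (-2 - 6) / (0 - (-2)) = -4
g[0,2] = (-2 - (-2)) / (2 - 0) = 0
g[-2,0,2] = (0 - (-4)) / (2 - (-2)) = 1
g(4) = 6 + (-4)·(6) + 1·(6)·(4) = 6

6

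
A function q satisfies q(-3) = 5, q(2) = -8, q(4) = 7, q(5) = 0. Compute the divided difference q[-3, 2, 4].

101/70

q[-3,2] = (-8 - 5) / (2 - (-3)) = -13/5
q[2,4] = (7 - (-8)) / (4 - 2) = 15/2
q[-3,2,4] = (15/2 - (-13/5)) / (4 - (-3)) = 101/70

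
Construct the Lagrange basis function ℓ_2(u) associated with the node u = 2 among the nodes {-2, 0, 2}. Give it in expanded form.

ℓ_2(u) = (1/8)u^2 + (1/4)u

ℓ_2(u) = (u + 2)u / [(4)·(2)]
       = (u^2 + 2u) / (8)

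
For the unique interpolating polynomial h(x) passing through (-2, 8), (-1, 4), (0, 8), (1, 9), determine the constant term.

8

L_0(x) = (x + 1)x(x - 1) / [-6] = -(1/6)x^3 + (1/6)x
L_1(x) = (x + 2)x(x - 1) / [2] = (1/2)x^3 + (1/2)x^2 - x
L_2(x) = (x + 2)(x + 1)(x - 1) / [-2] = -(1/2)x^3 - x^2 + (1/2)x + 1
L_3(x) = (x + 2)(x + 1)x / [6] = (1/6)x^3 + (1/2)x^2 + (1/3)x
h(x) = 8·L_0 + 4·L_1 + 8·L_2 + 9·L_3
Only the constant term is needed; take it from each L_i and combine:
8·(0) + 4·(0) + 8·(1) + 9·(0) = 8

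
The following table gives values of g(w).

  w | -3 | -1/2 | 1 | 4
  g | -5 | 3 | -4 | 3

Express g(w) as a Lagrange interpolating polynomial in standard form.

Build the Lagrange basis polynomials:
L_0(w) = (w + 1/2)(w - 1)(w - 4) / [-70] = -(1/70)w^3 + (9/140)w^2 - (3/140)w - 1/35
L_1(w) = (w + 3)(w - 1)(w - 4) / [135/8] = (8/135)w^3 - (16/135)w^2 - (88/135)w + 32/45
L_2(w) = (w + 3)(w + 1/2)(w - 4) / [-18] = -(1/18)w^3 + (1/36)w^2 + (25/36)w + 1/3
L_3(w) = (w + 3)(w + 1/2)(w - 1) / [189/2] = (2/189)w^3 + (5/189)w^2 - (4/189)w - 1/63
g(w) = (-5)·L_0 + 3·L_1 + (-4)·L_2 + 3·L_3
  (-5)·L_0(w) = (1/14)w^3 - (9/28)w^2 + (3/28)w + 1/7
  3·L_1(w) = (8/45)w^3 - (16/45)w^2 - (88/45)w + 32/15
  (-4)·L_2(w) = (2/9)w^3 - (1/9)w^2 - (25/9)w - 4/3
  3·L_3(w) = (2/63)w^3 + (5/63)w^2 - (4/63)w - 1/21
Adding term by term: (317/630)w^3 - (893/1260)w^2 - (5909/1260)w + 94/105

g(w) = (317/630)w^3 - (893/1260)w^2 - (5909/1260)w + 94/105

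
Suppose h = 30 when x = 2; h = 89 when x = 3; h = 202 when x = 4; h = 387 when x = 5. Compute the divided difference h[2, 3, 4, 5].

h[2,3] = (89 - 30) / (3 - 2) = 59
h[3,4] = (202 - 89) / (4 - 3) = 113
h[4,5] = (387 - 202) / (5 - 4) = 185
h[2,3,4] = (113 - 59) / (4 - 2) = 27
h[3,4,5] = (185 - 113) / (5 - 3) = 36
h[2,3,4,5] = (36 - 27) / (5 - 2) = 3

3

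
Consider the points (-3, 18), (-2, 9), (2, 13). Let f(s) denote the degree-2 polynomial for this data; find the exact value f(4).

Using Newton's divided-difference form:
f[-3,-2] = (9 - 18) / (-2 - (-3)) = -9
f[-2,2] = (13 - 9) / (2 - (-2)) = 1
f[-3,-2,2] = (1 - (-9)) / (2 - (-3)) = 2
f(4) = 18 + (-9)·(7) + 2·(7)·(6) = 39

39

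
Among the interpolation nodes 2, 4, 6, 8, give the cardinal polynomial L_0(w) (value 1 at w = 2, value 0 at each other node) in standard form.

L_0(w) = -(1/48)w^3 + (3/8)w^2 - (13/6)w + 4

L_0(w) = (w - 4)(w - 6)(w - 8) / [(-2)·(-4)·(-6)]
       = (w^3 - 18w^2 + 104w - 192) / (-48)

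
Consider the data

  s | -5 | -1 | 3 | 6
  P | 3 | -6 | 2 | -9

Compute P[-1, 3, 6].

P[-1,3] = (2 - (-6)) / (3 - (-1)) = 2
P[3,6] = (-9 - 2) / (6 - 3) = -11/3
P[-1,3,6] = (-11/3 - 2) / (6 - (-1)) = -17/21

-17/21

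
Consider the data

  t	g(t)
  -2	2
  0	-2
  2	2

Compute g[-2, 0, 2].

g[-2,0] = (-2 - 2) / (0 - (-2)) = -2
g[0,2] = (2 - (-2)) / (2 - 0) = 2
g[-2,0,2] = (2 - (-2)) / (2 - (-2)) = 1

1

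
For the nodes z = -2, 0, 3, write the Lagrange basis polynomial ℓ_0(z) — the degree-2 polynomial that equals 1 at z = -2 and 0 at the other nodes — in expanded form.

ℓ_0(z) = z(z - 3) / [(-2)·(-5)]
       = (z^2 - 3z) / (10)

ℓ_0(z) = (1/10)z^2 - (3/10)z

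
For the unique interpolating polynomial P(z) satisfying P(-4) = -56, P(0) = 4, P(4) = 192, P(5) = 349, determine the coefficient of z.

Build the Lagrange basis polynomials:
L_0(z) = z(z - 4)(z - 5) / [-288] = -(1/288)z^3 + (1/32)z^2 - (5/72)z
L_1(z) = (z + 4)(z - 4)(z - 5) / [80] = (1/80)z^3 - (1/16)z^2 - (1/5)z + 1
L_2(z) = (z + 4)z(z - 5) / [-32] = -(1/32)z^3 + (1/32)z^2 + (5/8)z
L_3(z) = (z + 4)z(z - 4) / [45] = (1/45)z^3 - (16/45)z
P(z) = (-56)·L_0 + 4·L_1 + 192·L_2 + 349·L_3
Only the coefficient of z is needed; take it from each L_i and combine:
(-56)·(-5/72) + 4·(-1/5) + 192·(5/8) + 349·(-16/45) = -1

-1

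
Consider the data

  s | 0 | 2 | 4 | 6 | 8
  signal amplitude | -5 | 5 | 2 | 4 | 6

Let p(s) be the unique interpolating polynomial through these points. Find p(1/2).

1163/2048

L_0(1/2) = (-3/2)·(-7/2)·(-11/2)·(-15/2)/[(-2)·(-4)·(-6)·(-8)] = 1155/2048
L_1(1/2) = (1/2)·(-7/2)·(-11/2)·(-15/2)/[(2)·(-2)·(-4)·(-6)] = 385/512
L_2(1/2) = (1/2)·(-3/2)·(-11/2)·(-15/2)/[(4)·(2)·(-2)·(-4)] = -495/1024
L_3(1/2) = (1/2)·(-3/2)·(-7/2)·(-15/2)/[(6)·(4)·(2)·(-2)] = 105/512
L_4(1/2) = (1/2)·(-3/2)·(-7/2)·(-11/2)/[(8)·(6)·(4)·(2)] = -77/2048
Sum: (-5)·(1155/2048) + 5·(385/512) + 2·(-495/1024) + 4·(105/512) + 6·(-77/2048) = 1163/2048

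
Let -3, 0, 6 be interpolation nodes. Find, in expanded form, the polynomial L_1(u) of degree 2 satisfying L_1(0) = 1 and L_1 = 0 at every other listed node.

L_1(u) = (u + 3)(u - 6) / [(3)·(-6)]
       = (u^2 - 3u - 18) / (-18)

L_1(u) = -(1/18)u^2 + (1/6)u + 1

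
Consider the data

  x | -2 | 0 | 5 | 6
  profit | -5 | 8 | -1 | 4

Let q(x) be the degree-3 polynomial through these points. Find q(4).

Evaluate each Lagrange basis at x = 4:
L_0(4) = (4)·(-1)·(-2)/[(-2)·(-7)·(-8)] = -1/14
L_1(4) = (6)·(-1)·(-2)/[(2)·(-5)·(-6)] = 1/5
L_2(4) = (6)·(4)·(-2)/[(7)·(5)·(-1)] = 48/35
L_3(4) = (6)·(4)·(-1)/[(8)·(6)·(1)] = -1/2
Sum: (-5)·(-1/14) + 8·(1/5) + (-1)·(48/35) + 4·(-1/2) = -99/70

-99/70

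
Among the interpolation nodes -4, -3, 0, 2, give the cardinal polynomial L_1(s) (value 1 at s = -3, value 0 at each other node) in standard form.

L_1(s) = (s + 4)s(s - 2) / [(1)·(-3)·(-5)]
       = (s^3 + 2s^2 - 8s) / (15)

L_1(s) = (1/15)s^3 + (2/15)s^2 - (8/15)s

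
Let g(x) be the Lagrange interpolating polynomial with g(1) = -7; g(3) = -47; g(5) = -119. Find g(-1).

Evaluate each Lagrange basis at x = -1:
L_0(-1) = (-4)·(-6)/[(-2)·(-4)] = 3
L_1(-1) = (-2)·(-6)/[(2)·(-2)] = -3
L_2(-1) = (-2)·(-4)/[(4)·(2)] = 1
Sum: (-7)·(3) + (-47)·(-3) + (-119)·(1) = 1

1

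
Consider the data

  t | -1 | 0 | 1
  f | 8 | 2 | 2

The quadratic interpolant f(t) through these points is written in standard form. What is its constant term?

Build the Lagrange basis polynomials:
L_0(t) = t(t - 1) / [2] = (1/2)t^2 - (1/2)t
L_1(t) = (t + 1)(t - 1) / [-1] = -t^2 + 1
L_2(t) = (t + 1)t / [2] = (1/2)t^2 + (1/2)t
f(t) = 8·L_0 + 2·L_1 + 2·L_2
Only the constant term is needed; take it from each L_i and combine:
8·(0) + 2·(1) + 2·(0) = 2

2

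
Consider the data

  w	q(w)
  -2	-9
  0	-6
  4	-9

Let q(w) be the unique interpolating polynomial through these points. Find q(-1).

Using Newton's divided-difference form:
q[-2,0] = (-6 - (-9)) / (0 - (-2)) = 3/2
q[0,4] = (-9 - (-6)) / (4 - 0) = -3/4
q[-2,0,4] = (-3/4 - 3/2) / (4 - (-2)) = -3/8
q(-1) = -9 + (3/2)·(1) + (-3/8)·(1)·(-1) = -57/8

-57/8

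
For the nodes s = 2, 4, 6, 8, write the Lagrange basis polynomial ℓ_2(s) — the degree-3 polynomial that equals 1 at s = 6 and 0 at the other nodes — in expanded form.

ℓ_2(s) = (s - 2)(s - 4)(s - 8) / [(4)·(2)·(-2)]
       = (s^3 - 14s^2 + 56s - 64) / (-16)

ℓ_2(s) = -(1/16)s^3 + (7/8)s^2 - (7/2)s + 4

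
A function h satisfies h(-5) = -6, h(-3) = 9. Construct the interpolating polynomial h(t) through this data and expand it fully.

h(t) = (15/2)t + 63/2

Build the Lagrange basis polynomials:
L_0(t) = (t + 3) / [-2] = -(1/2)t - 3/2
L_1(t) = (t + 5) / [2] = (1/2)t + 5/2
h(t) = (-6)·L_0 + 9·L_1
  (-6)·L_0(t) = 3t + 9
  9·L_1(t) = (9/2)t + 45/2
Adding term by term: (15/2)t + 63/2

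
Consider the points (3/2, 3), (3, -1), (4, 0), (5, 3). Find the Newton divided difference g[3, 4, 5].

1

g[3,4] = (0 - (-1)) / (4 - 3) = 1
g[4,5] = (3 - 0) / (5 - 4) = 3
g[3,4,5] = (3 - 1) / (5 - 3) = 1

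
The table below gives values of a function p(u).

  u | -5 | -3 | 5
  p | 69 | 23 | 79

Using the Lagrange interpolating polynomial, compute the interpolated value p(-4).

L_0(-4) = (-1)·(-9)/[(-2)·(-10)] = 9/20
L_1(-4) = (1)·(-9)/[(2)·(-8)] = 9/16
L_2(-4) = (1)·(-1)/[(10)·(8)] = -1/80
Sum: 69·(9/20) + 23·(9/16) + 79·(-1/80) = 43

43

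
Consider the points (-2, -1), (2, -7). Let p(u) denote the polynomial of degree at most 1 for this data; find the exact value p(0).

Evaluate each Lagrange basis at u = 0:
L_0(0) = (-2)/[(-4)] = 1/2
L_1(0) = (2)/[(4)] = 1/2
Sum: (-1)·(1/2) + (-7)·(1/2) = -4

-4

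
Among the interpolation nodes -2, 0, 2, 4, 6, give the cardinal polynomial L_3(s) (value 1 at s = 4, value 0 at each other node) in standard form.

L_3(s) = -(1/96)s^4 + (1/16)s^3 + (1/24)s^2 - (1/4)s

L_3(s) = (s + 2)s(s - 2)(s - 6) / [(6)·(4)·(2)·(-2)]
       = (s^4 - 6s^3 - 4s^2 + 24s) / (-96)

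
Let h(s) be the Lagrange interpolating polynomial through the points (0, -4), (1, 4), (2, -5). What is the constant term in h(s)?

-4

Build the Lagrange basis polynomials:
L_0(s) = (s - 1)(s - 2) / [2] = (1/2)s^2 - (3/2)s + 1
L_1(s) = s(s - 2) / [-1] = -s^2 + 2s
L_2(s) = s(s - 1) / [2] = (1/2)s^2 - (1/2)s
h(s) = (-4)·L_0 + 4·L_1 + (-5)·L_2
Only the constant term is needed; take it from each L_i and combine:
(-4)·(1) + 4·(0) + (-5)·(0) = -4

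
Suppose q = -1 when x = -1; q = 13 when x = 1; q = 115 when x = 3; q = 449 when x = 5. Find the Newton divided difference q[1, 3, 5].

29

q[1,3] = (115 - 13) / (3 - 1) = 51
q[3,5] = (449 - 115) / (5 - 3) = 167
q[1,3,5] = (167 - 51) / (5 - 1) = 29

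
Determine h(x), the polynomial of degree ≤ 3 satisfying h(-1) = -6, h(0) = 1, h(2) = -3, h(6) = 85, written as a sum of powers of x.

h(x) = x^3 - 4x^2 + 2x + 1

Build the Lagrange basis polynomials:
L_0(x) = x(x - 2)(x - 6) / [-21] = -(1/21)x^3 + (8/21)x^2 - (4/7)x
L_1(x) = (x + 1)(x - 2)(x - 6) / [12] = (1/12)x^3 - (7/12)x^2 + (1/3)x + 1
L_2(x) = (x + 1)x(x - 6) / [-24] = -(1/24)x^3 + (5/24)x^2 + (1/4)x
L_3(x) = (x + 1)x(x - 2) / [168] = (1/168)x^3 - (1/168)x^2 - (1/84)x
h(x) = (-6)·L_0 + 1·L_1 + (-3)·L_2 + 85·L_3
  (-6)·L_0(x) = (2/7)x^3 - (16/7)x^2 + (24/7)x
  1·L_1(x) = (1/12)x^3 - (7/12)x^2 + (1/3)x + 1
  (-3)·L_2(x) = (1/8)x^3 - (5/8)x^2 - (3/4)x
  85·L_3(x) = (85/168)x^3 - (85/168)x^2 - (85/84)x
Adding term by term: x^3 - 4x^2 + 2x + 1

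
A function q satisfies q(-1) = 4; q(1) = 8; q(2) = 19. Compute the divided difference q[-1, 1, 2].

3

q[-1,1] = (8 - 4) / (1 - (-1)) = 2
q[1,2] = (19 - 8) / (2 - 1) = 11
q[-1,1,2] = (11 - 2) / (2 - (-1)) = 3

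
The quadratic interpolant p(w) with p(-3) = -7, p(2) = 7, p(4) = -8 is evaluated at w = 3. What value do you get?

Evaluate each Lagrange basis at w = 3:
L_0(3) = (1)·(-1)/[(-5)·(-7)] = -1/35
L_1(3) = (6)·(-1)/[(5)·(-2)] = 3/5
L_2(3) = (6)·(1)/[(7)·(2)] = 3/7
Sum: (-7)·(-1/35) + 7·(3/5) + (-8)·(3/7) = 34/35

34/35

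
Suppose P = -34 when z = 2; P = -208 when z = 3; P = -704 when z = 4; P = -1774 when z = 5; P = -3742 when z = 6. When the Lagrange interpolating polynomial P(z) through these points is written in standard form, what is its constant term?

-4

Build the Lagrange basis polynomials:
L_0(z) = (z - 3)(z - 4)(z - 5)(z - 6) / [24] = (1/24)z^4 - (3/4)z^3 + (119/24)z^2 - (57/4)z + 15
L_1(z) = (z - 2)(z - 4)(z - 5)(z - 6) / [-6] = -(1/6)z^4 + (17/6)z^3 - (52/3)z^2 + (134/3)z - 40
L_2(z) = (z - 2)(z - 3)(z - 5)(z - 6) / [4] = (1/4)z^4 - 4z^3 + (91/4)z^2 - 54z + 45
L_3(z) = (z - 2)(z - 3)(z - 4)(z - 6) / [-6] = -(1/6)z^4 + (5/2)z^3 - (40/3)z^2 + 30z - 24
L_4(z) = (z - 2)(z - 3)(z - 4)(z - 5) / [24] = (1/24)z^4 - (7/12)z^3 + (71/24)z^2 - (77/12)z + 5
P(z) = (-34)·L_0 + (-208)·L_1 + (-704)·L_2 + (-1774)·L_3 + (-3742)·L_4
Only the constant term is needed; take it from each L_i and combine:
(-34)·(15) + (-208)·(-40) + (-704)·(45) + (-1774)·(-24) + (-3742)·(5) = -4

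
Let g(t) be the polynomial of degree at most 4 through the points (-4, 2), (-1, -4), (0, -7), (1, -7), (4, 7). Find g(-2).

21/40

Evaluate each Lagrange basis at t = -2:
L_0(-2) = (-1)·(-2)·(-3)·(-6)/[(-3)·(-4)·(-5)·(-8)] = 3/40
L_1(-2) = (2)·(-2)·(-3)·(-6)/[(3)·(-1)·(-2)·(-5)] = 12/5
L_2(-2) = (2)·(-1)·(-3)·(-6)/[(4)·(1)·(-1)·(-4)] = -9/4
L_3(-2) = (2)·(-1)·(-2)·(-6)/[(5)·(2)·(1)·(-3)] = 4/5
L_4(-2) = (2)·(-1)·(-2)·(-3)/[(8)·(5)·(4)·(3)] = -1/40
Sum: 2·(3/40) + (-4)·(12/5) + (-7)·(-9/4) + (-7)·(4/5) + 7·(-1/40) = 21/40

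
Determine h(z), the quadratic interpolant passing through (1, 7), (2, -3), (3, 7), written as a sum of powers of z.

L_0(z) = (z - 2)(z - 3) / [2] = (1/2)z^2 - (5/2)z + 3
L_1(z) = (z - 1)(z - 3) / [-1] = -z^2 + 4z - 3
L_2(z) = (z - 1)(z - 2) / [2] = (1/2)z^2 - (3/2)z + 1
h(z) = 7·L_0 + (-3)·L_1 + 7·L_2
  7·L_0(z) = (7/2)z^2 - (35/2)z + 21
  (-3)·L_1(z) = 3z^2 - 12z + 9
  7·L_2(z) = (7/2)z^2 - (21/2)z + 7
Adding term by term: 10z^2 - 40z + 37

h(z) = 10z^2 - 40z + 37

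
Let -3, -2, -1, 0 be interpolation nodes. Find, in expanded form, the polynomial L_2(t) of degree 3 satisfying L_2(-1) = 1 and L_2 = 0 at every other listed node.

L_2(t) = -(1/2)t^3 - (5/2)t^2 - 3t

L_2(t) = (t + 3)(t + 2)t / [(2)·(1)·(-1)]
       = (t^3 + 5t^2 + 6t) / (-2)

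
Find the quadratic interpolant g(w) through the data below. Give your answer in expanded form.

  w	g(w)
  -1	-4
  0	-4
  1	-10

g(w) = -3w^2 - 3w - 4

L_0(w) = w(w - 1) / [2] = (1/2)w^2 - (1/2)w
L_1(w) = (w + 1)(w - 1) / [-1] = -w^2 + 1
L_2(w) = (w + 1)w / [2] = (1/2)w^2 + (1/2)w
g(w) = (-4)·L_0 + (-4)·L_1 + (-10)·L_2
  (-4)·L_0(w) = -2w^2 + 2w
  (-4)·L_1(w) = 4w^2 - 4
  (-10)·L_2(w) = -5w^2 - 5w
Adding term by term: -3w^2 - 3w - 4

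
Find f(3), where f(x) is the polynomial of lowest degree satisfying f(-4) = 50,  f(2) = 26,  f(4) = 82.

Evaluate each Lagrange basis at x = 3:
L_0(3) = (1)·(-1)/[(-6)·(-8)] = -1/48
L_1(3) = (7)·(-1)/[(6)·(-2)] = 7/12
L_2(3) = (7)·(1)/[(8)·(2)] = 7/16
Sum: 50·(-1/48) + 26·(7/12) + 82·(7/16) = 50

50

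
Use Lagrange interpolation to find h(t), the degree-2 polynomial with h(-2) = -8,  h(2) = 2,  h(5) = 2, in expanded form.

h(t) = -(5/14)t^2 + (5/2)t - 11/7

L_0(t) = (t - 2)(t - 5) / [28] = (1/28)t^2 - (1/4)t + 5/14
L_1(t) = (t + 2)(t - 5) / [-12] = -(1/12)t^2 + (1/4)t + 5/6
L_2(t) = (t + 2)(t - 2) / [21] = (1/21)t^2 - 4/21
h(t) = (-8)·L_0 + 2·L_1 + 2·L_2
  (-8)·L_0(t) = -(2/7)t^2 + 2t - 20/7
  2·L_1(t) = -(1/6)t^2 + (1/2)t + 5/3
  2·L_2(t) = (2/21)t^2 - 8/21
Adding term by term: -(5/14)t^2 + (5/2)t - 11/7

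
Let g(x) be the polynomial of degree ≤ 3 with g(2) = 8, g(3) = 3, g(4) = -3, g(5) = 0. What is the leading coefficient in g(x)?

The leading coefficient equals the top divided difference g[2,3,4,5].
g[2,3] = (3 - 8) / (3 - 2) = -5
g[3,4] = (-3 - 3) / (4 - 3) = -6
g[4,5] = (0 - (-3)) / (5 - 4) = 3
g[2,3,4] = (-6 - (-5)) / (4 - 2) = -1/2
g[3,4,5] = (3 - (-6)) / (5 - 3) = 9/2
g[2,3,4,5] = (9/2 - (-1/2)) / (5 - 2) = 5/3

5/3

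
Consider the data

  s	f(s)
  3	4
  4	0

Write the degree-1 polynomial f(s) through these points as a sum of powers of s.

L_0(s) = (s - 4) / [-1] = -s + 4
L_1(s) = (s - 3) / [1] = s - 3
f(s) = 4·L_0 + 0·L_1
  4·L_0(s) = -4s + 16
  0·L_1(s) = 0
Adding term by term: -4s + 16

f(s) = -4s + 16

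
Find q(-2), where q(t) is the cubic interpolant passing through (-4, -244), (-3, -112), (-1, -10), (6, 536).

-40

L_0(-2) = (1)·(-1)·(-8)/[(-1)·(-3)·(-10)] = -4/15
L_1(-2) = (2)·(-1)·(-8)/[(1)·(-2)·(-9)] = 8/9
L_2(-2) = (2)·(1)·(-8)/[(3)·(2)·(-7)] = 8/21
L_3(-2) = (2)·(1)·(-1)/[(10)·(9)·(7)] = -1/315
Sum: (-244)·(-4/15) + (-112)·(8/9) + (-10)·(8/21) + 536·(-1/315) = -40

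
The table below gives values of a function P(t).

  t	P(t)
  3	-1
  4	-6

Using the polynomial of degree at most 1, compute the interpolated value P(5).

L_0(5) = (1)/[(-1)] = -1
L_1(5) = (2)/[(1)] = 2
Sum: (-1)·(-1) + (-6)·(2) = -11

-11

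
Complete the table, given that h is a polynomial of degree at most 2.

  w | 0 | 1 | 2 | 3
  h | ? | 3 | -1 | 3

The 3 known values determine h uniquely (degree ≤ 2).
L_0(0) = (-2)·(-3)/[(-1)·(-2)] = 3
L_1(0) = (-1)·(-3)/[(1)·(-1)] = -3
L_2(0) = (-1)·(-2)/[(2)·(1)] = 1
Sum: 3·(3) + (-1)·(-3) + 3·(1) = 15

15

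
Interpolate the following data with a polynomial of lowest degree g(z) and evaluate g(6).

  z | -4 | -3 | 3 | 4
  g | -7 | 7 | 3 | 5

28

L_0(6) = (9)·(3)·(2)/[(-1)·(-7)·(-8)] = -27/28
L_1(6) = (10)·(3)·(2)/[(1)·(-6)·(-7)] = 10/7
L_2(6) = (10)·(9)·(2)/[(7)·(6)·(-1)] = -30/7
L_3(6) = (10)·(9)·(3)/[(8)·(7)·(1)] = 135/28
Sum: (-7)·(-27/28) + 7·(10/7) + 3·(-30/7) + 5·(135/28) = 28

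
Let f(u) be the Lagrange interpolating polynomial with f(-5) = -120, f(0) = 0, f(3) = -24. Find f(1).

Evaluate each Lagrange basis at u = 1:
L_0(1) = (1)·(-2)/[(-5)·(-8)] = -1/20
L_1(1) = (6)·(-2)/[(5)·(-3)] = 4/5
L_2(1) = (6)·(1)/[(8)·(3)] = 1/4
Sum: (-120)·(-1/20) + 0 + (-24)·(1/4) = 0

0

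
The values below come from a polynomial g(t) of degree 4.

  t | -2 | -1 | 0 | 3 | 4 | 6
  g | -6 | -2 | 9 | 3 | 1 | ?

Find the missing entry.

522/5

The 5 known values determine g uniquely (degree ≤ 4).
Evaluate each Lagrange basis at t = 6:
L_0(6) = (7)·(6)·(3)·(2)/[(-1)·(-2)·(-5)·(-6)] = 21/5
L_1(6) = (8)·(6)·(3)·(2)/[(1)·(-1)·(-4)·(-5)] = -72/5
L_2(6) = (8)·(7)·(3)·(2)/[(2)·(1)·(-3)·(-4)] = 14
L_3(6) = (8)·(7)·(6)·(2)/[(5)·(4)·(3)·(-1)] = -56/5
L_4(6) = (8)·(7)·(6)·(3)/[(6)·(5)·(4)·(1)] = 42/5
Sum: (-6)·(21/5) + (-2)·(-72/5) + 9·(14) + 3·(-56/5) + 1·(42/5) = 522/5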